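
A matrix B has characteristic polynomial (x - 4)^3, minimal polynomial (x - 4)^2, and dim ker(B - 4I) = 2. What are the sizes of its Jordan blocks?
λ = 4: algebraic multiplicity 3 (exponent in χ_B), largest block size 2 (exponent in m_B), 2 blocks (geometric multiplicity). These force block sizes [2, 1].

Jordan blocks: (4, 2), (4, 1)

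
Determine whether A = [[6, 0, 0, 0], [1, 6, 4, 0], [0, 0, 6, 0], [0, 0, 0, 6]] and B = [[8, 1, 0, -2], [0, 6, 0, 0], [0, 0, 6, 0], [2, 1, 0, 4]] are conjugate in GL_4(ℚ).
Yes.

Two matrices over a field are similar if and only if they have the same invariant factors.

Both A and B have characteristic polynomial (x - 6)^4 and minimal polynomial (x - 6)^2. Computing further, both have invariant factors x - 6, x - 6, (x - 6)^2. Hence A and B are similar.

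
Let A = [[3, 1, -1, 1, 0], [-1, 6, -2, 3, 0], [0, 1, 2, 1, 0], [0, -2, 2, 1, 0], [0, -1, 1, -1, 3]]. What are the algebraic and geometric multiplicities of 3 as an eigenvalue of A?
The characteristic polynomial is (x - 3)^5, so the factor x - 3 appears with exponent 5: the algebraic multiplicity is 5.

rank(A - 3I) = 2, so the eigenspace has dimension 5 - 2 = 3: the geometric multiplicity is 3.

Since 3 < 5, A is not diagonalizable.

algebraic multiplicity 5, geometric multiplicity 3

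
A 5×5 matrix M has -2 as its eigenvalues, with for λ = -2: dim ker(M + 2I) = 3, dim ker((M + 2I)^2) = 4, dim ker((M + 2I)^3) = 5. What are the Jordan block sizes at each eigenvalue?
λ = -2: successive nullity increments [3, 1, 1] count blocks of size ≥ k; block sizes are [3, 1, 1].

Jordan blocks: (-2, 3), (-2, 1), (-2, 1)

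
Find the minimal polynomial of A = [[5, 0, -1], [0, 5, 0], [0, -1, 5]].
The characteristic polynomial factors as (x - 5)^3. The minimal polynomial is ∏(x - λ)^{k_λ} where k_λ is the size of the largest Jordan block at λ.

For λ = 5: rank(A - 5I) = 2, and the largest Jordan block has size 3 (the smallest k with rank((A - 5I)^k) = rank((A - 5I)^(k+1))).

So m_A(x) = (x - 5)^3.

m_A(x) = (x - 5)^3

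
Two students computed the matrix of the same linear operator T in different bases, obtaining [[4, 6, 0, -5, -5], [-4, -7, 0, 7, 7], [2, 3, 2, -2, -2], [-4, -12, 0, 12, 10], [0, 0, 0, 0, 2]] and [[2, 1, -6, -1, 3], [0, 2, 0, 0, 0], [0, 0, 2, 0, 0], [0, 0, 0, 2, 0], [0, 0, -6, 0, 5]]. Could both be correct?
Two matrices over a field are similar if and only if they have the same invariant factors.

Both A and B have characteristic polynomial (x - 5)(x - 2)^4 and minimal polynomial (x - 5)(x - 2)^2. Computing further, both have invariant factors x - 2, x - 2, (x - 5)(x - 2)^2. Hence A and B are similar.

Yes.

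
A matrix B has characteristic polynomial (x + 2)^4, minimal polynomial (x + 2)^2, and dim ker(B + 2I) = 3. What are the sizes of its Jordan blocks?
λ = -2: algebraic multiplicity 4 (exponent in χ_B), largest block size 2 (exponent in m_B), 3 blocks (geometric multiplicity). These force block sizes [2, 1, 1].

Jordan blocks: (-2, 2), (-2, 1), (-2, 1)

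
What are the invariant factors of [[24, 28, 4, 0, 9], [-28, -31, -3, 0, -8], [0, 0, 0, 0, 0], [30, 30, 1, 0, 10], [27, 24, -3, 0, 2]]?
x^2(x - 5)(x + 5)^2

The Jordan structure of A has elementary divisors (x + 5)^2, x^2, (x - 5). Arranging the block sizes at each eigenvalue in decreasing order and taking row products gives the invariant factors.

Invariant factors (smallest first, each dividing the next): x^2(x - 5)(x + 5)^2.

Check: the last factor x^2(x - 5)(x + 5)^2 is the minimal polynomial, and the product x^2(x - 5)(x + 5)^2 is the characteristic polynomial.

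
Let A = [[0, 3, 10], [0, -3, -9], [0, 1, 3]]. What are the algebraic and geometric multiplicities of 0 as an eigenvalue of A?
The characteristic polynomial is x^3, so the factor x appears with exponent 3: the algebraic multiplicity is 3.

rank(A) = 2, so the eigenspace has dimension 3 - 2 = 1: the geometric multiplicity is 1.

Since 1 < 3, A is not diagonalizable.

algebraic multiplicity 3, geometric multiplicity 1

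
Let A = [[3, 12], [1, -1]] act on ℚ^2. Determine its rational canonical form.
The invariant factors of A (the non-unit diagonal entries of the Smith normal form of xI - A over ℚ[x]) are (x - 5)(x + 3), each dividing the next. The characteristic polynomial is their product, (x - 5)(x + 3).

The rational canonical form is the block-diagonal matrix of companion matrices C(f_i):
R = [[0, 15], [1, 2]].

R = [[0, 15], [1, 2]]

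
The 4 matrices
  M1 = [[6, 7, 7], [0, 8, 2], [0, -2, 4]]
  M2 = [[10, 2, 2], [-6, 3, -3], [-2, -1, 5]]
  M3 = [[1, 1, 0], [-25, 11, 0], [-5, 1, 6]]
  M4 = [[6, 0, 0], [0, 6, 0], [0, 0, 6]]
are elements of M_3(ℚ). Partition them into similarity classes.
Characteristic polynomials: χ_{M1} = (x - 6)^3, χ_{M2} = (x - 6)^3, χ_{M3} = (x - 6)^3, χ_{M4} = (x - 6)^3.

{M1, M2, M3}: invariant factors x - 6, (x - 6)^2.

{M4}: invariant factors x - 6, x - 6, x - 6.

Matrices are similar if and only if their invariant-factor lists agree; the partition into similarity classes is {M1, M2, M3}, {M4}.

2 classes: {M1, M2, M3}, {M4}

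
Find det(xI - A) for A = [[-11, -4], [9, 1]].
xI - A = [[x + 11, 4], [-9, x - 1]].

Expanding det(xI - A) along the first row:
det(xI - A) = + (x + 11)·det([[x - 1]]) - (4)·det([[-9]]).

Evaluating gives χ_A(x) = x^2 + 10x + 25 = (x + 5)^2.

χ_A(x) = (x + 5)^2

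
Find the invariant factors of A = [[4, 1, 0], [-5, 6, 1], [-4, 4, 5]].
The Jordan structure of A has elementary divisors (x - 5)^3. Arranging the block sizes at each eigenvalue in decreasing order and taking row products gives the invariant factors.

Invariant factors (smallest first, each dividing the next): (x - 5)^3.

Check: the last factor (x - 5)^3 is the minimal polynomial, and the product (x - 5)^3 is the characteristic polynomial.

(x - 5)^3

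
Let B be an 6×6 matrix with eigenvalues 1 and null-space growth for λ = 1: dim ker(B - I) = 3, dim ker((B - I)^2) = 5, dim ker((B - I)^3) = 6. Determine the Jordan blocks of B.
Jordan blocks: (1, 3), (1, 2), (1, 1)

λ = 1: successive nullity increments [3, 2, 1] count blocks of size ≥ k; block sizes are [3, 2, 1].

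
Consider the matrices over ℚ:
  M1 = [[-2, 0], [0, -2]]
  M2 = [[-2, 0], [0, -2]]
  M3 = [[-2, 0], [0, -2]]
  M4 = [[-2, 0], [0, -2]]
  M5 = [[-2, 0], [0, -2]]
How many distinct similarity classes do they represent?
Characteristic polynomials: χ_{M1} = (x + 2)^2, χ_{M2} = (x + 2)^2, χ_{M3} = (x + 2)^2, χ_{M4} = (x + 2)^2, χ_{M5} = (x + 2)^2.

{M1, M2, M3, M4, M5}: invariant factors x + 2, x + 2.

Matrices are similar if and only if their invariant-factor lists agree; the partition into similarity classes is {M1, M2, M3, M4, M5}.

1 class: {M1, M2, M3, M4, M5}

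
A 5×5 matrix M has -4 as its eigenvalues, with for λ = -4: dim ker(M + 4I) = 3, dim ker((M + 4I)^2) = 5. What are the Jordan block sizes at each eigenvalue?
Jordan blocks: (-4, 2), (-4, 2), (-4, 1)

λ = -4: successive nullity increments [3, 2] count blocks of size ≥ k; block sizes are [2, 2, 1].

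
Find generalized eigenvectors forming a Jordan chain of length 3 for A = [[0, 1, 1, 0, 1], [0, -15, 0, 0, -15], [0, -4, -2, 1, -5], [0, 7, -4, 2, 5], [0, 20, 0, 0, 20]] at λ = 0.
We seek v_1 ∈ ker(A^3) \ ker(A^2), then set v_{i+1} = A v_i.

One such chain is v_1 = [[0, 1, 0, 0, -1]]^T, v_2 = [[0, 0, 1, 2, 0]]^T, v_3 = [[1, 0, 0, 0, 0]]^T. Check: A v_3 = [[0, 0, 0, 0, 0]]^T = 0.

v_1 = [[0, 1, 0, 0, -1]]^T, v_2 = [[0, 0, 1, 2, 0]]^T, v_3 = [[1, 0, 0, 0, 0]]^T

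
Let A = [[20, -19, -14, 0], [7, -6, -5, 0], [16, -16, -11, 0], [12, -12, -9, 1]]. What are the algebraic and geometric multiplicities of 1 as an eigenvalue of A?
algebraic multiplicity 4, geometric multiplicity 2

The characteristic polynomial is (x - 1)^4, so the factor x - 1 appears with exponent 4: the algebraic multiplicity is 4.

rank(A - I) = 2, so the eigenspace has dimension 4 - 2 = 2: the geometric multiplicity is 2.

Since 2 < 4, A is not diagonalizable.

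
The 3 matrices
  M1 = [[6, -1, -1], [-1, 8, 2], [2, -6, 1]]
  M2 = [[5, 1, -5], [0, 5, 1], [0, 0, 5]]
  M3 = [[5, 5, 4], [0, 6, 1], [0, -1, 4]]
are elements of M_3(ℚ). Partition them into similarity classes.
1 class: {M1, M2, M3}

Characteristic polynomials: χ_{M1} = (x - 5)^3, χ_{M2} = (x - 5)^3, χ_{M3} = (x - 5)^3.

{M1, M2, M3}: invariant factors (x - 5)^3.

Matrices are similar if and only if their invariant-factor lists agree; the partition into similarity classes is {M1, M2, M3}.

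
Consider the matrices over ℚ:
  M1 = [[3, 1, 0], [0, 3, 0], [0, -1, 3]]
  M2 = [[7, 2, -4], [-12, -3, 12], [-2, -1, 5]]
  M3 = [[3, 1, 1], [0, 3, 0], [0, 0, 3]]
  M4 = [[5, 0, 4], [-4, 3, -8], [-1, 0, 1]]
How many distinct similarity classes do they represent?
Characteristic polynomials: χ_{M1} = (x - 3)^3, χ_{M2} = (x - 3)^3, χ_{M3} = (x - 3)^3, χ_{M4} = (x - 3)^3.

{M1, M2, M3, M4}: invariant factors x - 3, (x - 3)^2.

Matrices are similar if and only if their invariant-factor lists agree; the partition into similarity classes is {M1, M2, M3, M4}.

1 class: {M1, M2, M3, M4}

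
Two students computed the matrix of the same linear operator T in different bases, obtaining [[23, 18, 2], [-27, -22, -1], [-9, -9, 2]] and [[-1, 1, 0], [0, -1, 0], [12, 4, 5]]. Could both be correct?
Yes.

Two matrices over a field are similar if and only if they have the same invariant factors.

Both A and B have characteristic polynomial (x - 5)(x + 1)^2 and minimal polynomial (x - 5)(x + 1)^2. Computing further, both have invariant factors (x - 5)(x + 1)^2. Hence A and B are similar.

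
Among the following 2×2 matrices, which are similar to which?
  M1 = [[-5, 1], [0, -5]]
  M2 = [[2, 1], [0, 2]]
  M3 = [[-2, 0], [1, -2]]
3 classes: {M1}, {M2}, {M3}

Characteristic polynomials: χ_{M1} = (x + 5)^2, χ_{M2} = (x - 2)^2, χ_{M3} = (x + 2)^2.

{M1}: invariant factors (x + 5)^2.

{M2}: invariant factors (x - 2)^2.

{M3}: invariant factors (x + 2)^2.

Matrices are similar if and only if their invariant-factor lists agree; the partition into similarity classes is {M1}, {M2}, {M3}.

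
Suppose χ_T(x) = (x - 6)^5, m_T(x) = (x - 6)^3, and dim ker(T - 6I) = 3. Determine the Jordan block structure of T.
Jordan blocks: (6, 3), (6, 1), (6, 1)

λ = 6: algebraic multiplicity 5 (exponent in χ_T), largest block size 3 (exponent in m_T), 3 blocks (geometric multiplicity). These force block sizes [3, 1, 1].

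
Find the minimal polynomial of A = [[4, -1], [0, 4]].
The characteristic polynomial factors as (x - 4)^2. The minimal polynomial is ∏(x - λ)^{k_λ} where k_λ is the size of the largest Jordan block at λ.

For λ = 4: rank(A - 4I) = 1, and the largest Jordan block has size 2 (the smallest k with rank((A - 4I)^k) = rank((A - 4I)^(k+1))).

So m_A(x) = (x - 4)^2.

m_A(x) = (x - 4)^2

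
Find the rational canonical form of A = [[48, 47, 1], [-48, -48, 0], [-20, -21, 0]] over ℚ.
R = [[0, 0, 48], [1, 0, 28], [0, 1, 0]]

The invariant factors of A (the non-unit diagonal entries of the Smith normal form of xI - A over ℚ[x]) are (x - 6)(x + 2)(x + 4), each dividing the next. The characteristic polynomial is their product, (x - 6)(x + 2)(x + 4).

The rational canonical form is the block-diagonal matrix of companion matrices C(f_i):
R = [[0, 0, 48], [1, 0, 28], [0, 1, 0]].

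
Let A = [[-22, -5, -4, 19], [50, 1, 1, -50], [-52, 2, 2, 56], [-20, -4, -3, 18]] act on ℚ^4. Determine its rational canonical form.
R = [[0, 0, 0, 40], [1, 0, 0, 52], [0, 1, 0, 18], [0, 0, 1, -1]]

The invariant factors of A (the non-unit diagonal entries of the Smith normal form of xI - A over ℚ[x]) are (x - 5)(x + 2)^3, each dividing the next. The characteristic polynomial is their product, (x - 5)(x + 2)^3.

The rational canonical form is the block-diagonal matrix of companion matrices C(f_i):
R = [[0, 0, 0, 40], [1, 0, 0, 52], [0, 1, 0, 18], [0, 0, 1, -1]].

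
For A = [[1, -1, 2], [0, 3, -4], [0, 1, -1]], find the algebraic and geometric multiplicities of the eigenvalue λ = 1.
The characteristic polynomial is (x - 1)^3, so the factor x - 1 appears with exponent 3: the algebraic multiplicity is 3.

rank(A - I) = 1, so the eigenspace has dimension 3 - 1 = 2: the geometric multiplicity is 2.

Since 2 < 3, A is not diagonalizable.

algebraic multiplicity 3, geometric multiplicity 2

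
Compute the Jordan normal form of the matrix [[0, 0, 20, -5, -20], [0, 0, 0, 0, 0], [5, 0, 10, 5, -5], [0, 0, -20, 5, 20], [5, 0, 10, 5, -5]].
The characteristic polynomial is det(xI - A) = x^3(x - 5)^2, so the eigenvalues are 0 (algebraic multiplicity 3), 5 (algebraic multiplicity 2).

For λ = 0: rank(A) = 2. The eigenspace has dimension 5 - 2 = 3, so there are 3 Jordan blocks; the rank sequence gives block sizes [1, 1, 1].

For λ = 5: rank(A - 5I) = 3. The eigenspace has dimension 5 - 3 = 2, so there are 2 Jordan blocks; the rank sequence gives block sizes [1, 1].

Assembling the blocks gives the Jordan form J above.

J = [[0, 0, 0, 0, 0], [0, 0, 0, 0, 0], [0, 0, 0, 0, 0], [0, 0, 0, 5, 0], [0, 0, 0, 0, 5]]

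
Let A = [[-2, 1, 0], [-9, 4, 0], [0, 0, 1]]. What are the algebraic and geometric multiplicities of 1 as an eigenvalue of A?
algebraic multiplicity 3, geometric multiplicity 2

The characteristic polynomial is (x - 1)^3, so the factor x - 1 appears with exponent 3: the algebraic multiplicity is 3.

rank(A - I) = 1, so the eigenspace has dimension 3 - 1 = 2: the geometric multiplicity is 2.

Since 2 < 3, A is not diagonalizable.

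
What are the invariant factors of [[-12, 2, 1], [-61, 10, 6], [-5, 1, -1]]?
The Jordan structure of A has elementary divisors (x + 1)^3. Arranging the block sizes at each eigenvalue in decreasing order and taking row products gives the invariant factors.

Invariant factors (smallest first, each dividing the next): (x + 1)^3.

Check: the last factor (x + 1)^3 is the minimal polynomial, and the product (x + 1)^3 is the characteristic polynomial.

(x + 1)^3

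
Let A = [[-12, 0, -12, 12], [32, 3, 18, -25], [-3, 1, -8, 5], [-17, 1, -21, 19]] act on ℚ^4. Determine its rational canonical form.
R = [[0, 0, 0, 12], [1, 0, 0, -20], [0, 1, 0, 7], [0, 0, 1, 2]]

The invariant factors of A (the non-unit diagonal entries of the Smith normal form of xI - A over ℚ[x]) are (x - 2)^2(x - 1)(x + 3), each dividing the next. The characteristic polynomial is their product, (x - 2)^2(x - 1)(x + 3).

The rational canonical form is the block-diagonal matrix of companion matrices C(f_i):
R = [[0, 0, 0, 12], [1, 0, 0, -20], [0, 1, 0, 7], [0, 0, 1, 2]].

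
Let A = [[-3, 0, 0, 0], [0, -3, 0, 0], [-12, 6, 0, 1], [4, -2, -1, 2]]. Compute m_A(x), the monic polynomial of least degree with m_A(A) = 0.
m_A(x) = (x - 1)^2(x + 3)

The characteristic polynomial factors as (x - 1)^2(x + 3)^2. The minimal polynomial is ∏(x - λ)^{k_λ} where k_λ is the size of the largest Jordan block at λ.

For λ = -3: rank(A + 3I) = 2, and the largest Jordan block has size 1 (the smallest k with rank((A + 3I)^k) = rank((A + 3I)^(k+1))).
For λ = 1: rank(A - I) = 3, and the largest Jordan block has size 2 (the smallest k with rank((A - I)^k) = rank((A - I)^(k+1))).

So m_A(x) = (x - 1)^2(x + 3).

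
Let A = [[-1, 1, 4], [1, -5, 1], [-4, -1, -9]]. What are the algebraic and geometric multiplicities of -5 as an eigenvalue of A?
algebraic multiplicity 3, geometric multiplicity 1

The characteristic polynomial is (x + 5)^3, so the factor x + 5 appears with exponent 3: the algebraic multiplicity is 3.

rank(A + 5I) = 2, so the eigenspace has dimension 3 - 2 = 1: the geometric multiplicity is 1.

Since 1 < 3, A is not diagonalizable.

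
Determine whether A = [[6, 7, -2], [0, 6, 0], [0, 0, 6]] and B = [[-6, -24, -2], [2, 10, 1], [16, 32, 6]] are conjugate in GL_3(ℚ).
No.

trace(A) = 18 but trace(B) = 10. The trace is a similarity invariant, so A and B are not similar.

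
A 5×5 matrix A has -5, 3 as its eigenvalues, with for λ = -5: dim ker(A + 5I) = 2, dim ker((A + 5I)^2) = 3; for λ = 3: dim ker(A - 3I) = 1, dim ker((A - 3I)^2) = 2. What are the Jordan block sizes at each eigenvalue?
λ = -5: successive nullity increments [2, 1] count blocks of size ≥ k; block sizes are [2, 1].
λ = 3: successive nullity increments [1, 1] count blocks of size ≥ k; block sizes are [2].

Jordan blocks: (-5, 2), (-5, 1), (3, 2)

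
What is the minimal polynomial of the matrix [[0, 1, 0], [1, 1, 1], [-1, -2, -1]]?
The characteristic polynomial factors as x^3. The minimal polynomial is ∏(x - λ)^{k_λ} where k_λ is the size of the largest Jordan block at λ.

For λ = 0: rank(A) = 2, and the largest Jordan block has size 3 (the smallest k with rank(A^k) = rank(A^(k+1))).

So m_A(x) = x^3.

m_A(x) = x^3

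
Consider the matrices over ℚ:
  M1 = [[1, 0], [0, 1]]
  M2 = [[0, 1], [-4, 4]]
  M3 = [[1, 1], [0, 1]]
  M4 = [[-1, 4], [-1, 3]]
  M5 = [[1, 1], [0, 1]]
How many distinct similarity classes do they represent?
3 classes: {M1}, {M2}, {M3, M4, M5}

Characteristic polynomials: χ_{M1} = (x - 1)^2, χ_{M2} = (x - 2)^2, χ_{M3} = (x - 1)^2, χ_{M4} = (x - 1)^2, χ_{M5} = (x - 1)^2.

{M1}: invariant factors x - 1, x - 1.

{M2}: invariant factors (x - 2)^2.

{M3, M4, M5}: invariant factors (x - 1)^2.

Matrices are similar if and only if their invariant-factor lists agree; the partition into similarity classes is {M1}, {M2}, {M3, M4, M5}.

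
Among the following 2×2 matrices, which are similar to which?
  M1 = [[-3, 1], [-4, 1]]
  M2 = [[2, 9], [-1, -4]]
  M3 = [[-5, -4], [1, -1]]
2 classes: {M1, M2}, {M3}

Characteristic polynomials: χ_{M1} = (x + 1)^2, χ_{M2} = (x + 1)^2, χ_{M3} = (x + 3)^2.

{M1, M2}: invariant factors (x + 1)^2.

{M3}: invariant factors (x + 3)^2.

Matrices are similar if and only if their invariant-factor lists agree; the partition into similarity classes is {M1, M2}, {M3}.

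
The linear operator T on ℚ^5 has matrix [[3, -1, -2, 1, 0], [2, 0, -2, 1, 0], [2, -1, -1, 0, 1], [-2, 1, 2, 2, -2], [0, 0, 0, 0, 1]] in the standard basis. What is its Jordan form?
J = [[1, 1, 0, 0, 0], [0, 1, 1, 0, 0], [0, 0, 1, 0, 0], [0, 0, 0, 1, 0], [0, 0, 0, 0, 1]]

The characteristic polynomial is det(xI - A) = (x - 1)^5, so the eigenvalues are 1 (algebraic multiplicity 5).

For λ = 1: rank(A - I) = 2, rank((A - I)^2) = 1, rank((A - I)^3) = 0. The eigenspace has dimension 5 - 2 = 3, so there are 3 Jordan blocks; the rank sequence gives block sizes [3, 1, 1].

Assembling the blocks gives the Jordan form J above.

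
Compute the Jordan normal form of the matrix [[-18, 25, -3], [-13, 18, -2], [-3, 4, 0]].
J = [[0, 1, 0], [0, 0, 1], [0, 0, 0]]

The characteristic polynomial is det(xI - A) = x^3, so the eigenvalues are 0 (algebraic multiplicity 3).

For λ = 0: rank(A) = 2, rank(A^2) = 1, rank(A^3) = 0. The eigenspace has dimension 3 - 2 = 1, so there is 1 Jordan block; the rank sequence gives block sizes [3].

Assembling the blocks gives the Jordan form J above.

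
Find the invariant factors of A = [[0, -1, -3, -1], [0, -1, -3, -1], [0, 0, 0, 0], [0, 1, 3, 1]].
x, x, x^2

The Jordan structure of A has elementary divisors x^2, x, x. Arranging the block sizes at each eigenvalue in decreasing order and taking row products gives the invariant factors.

Invariant factors (smallest first, each dividing the next): x, x, x^2.

Check: the last factor x^2 is the minimal polynomial, and the product x^4 is the characteristic polynomial.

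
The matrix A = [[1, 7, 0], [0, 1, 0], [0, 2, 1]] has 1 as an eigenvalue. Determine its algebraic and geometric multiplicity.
The characteristic polynomial is (x - 1)^3, so the factor x - 1 appears with exponent 3: the algebraic multiplicity is 3.

rank(A - I) = 1, so the eigenspace has dimension 3 - 1 = 2: the geometric multiplicity is 2.

Since 2 < 3, A is not diagonalizable.

algebraic multiplicity 3, geometric multiplicity 2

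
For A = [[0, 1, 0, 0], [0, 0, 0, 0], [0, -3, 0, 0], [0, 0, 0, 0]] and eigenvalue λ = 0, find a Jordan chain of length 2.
We seek v_1 ∈ ker(A^2) \ ker(A), then set v_{i+1} = A v_i.

One such chain is v_1 = [[-1, 1, 6, 0]]^T, v_2 = [[1, 0, -3, 0]]^T. Check: A v_2 = [[0, 0, 0, 0]]^T = 0.

v_1 = [[-1, 1, 6, 0]]^T, v_2 = [[1, 0, -3, 0]]^T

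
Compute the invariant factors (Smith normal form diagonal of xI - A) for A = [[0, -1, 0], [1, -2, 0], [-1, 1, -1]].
The Jordan structure of A has elementary divisors (x + 1)^2, (x + 1). Arranging the block sizes at each eigenvalue in decreasing order and taking row products gives the invariant factors.

Invariant factors (smallest first, each dividing the next): x + 1, (x + 1)^2.

Check: the last factor (x + 1)^2 is the minimal polynomial, and the product (x + 1)^3 is the characteristic polynomial.

x + 1, (x + 1)^2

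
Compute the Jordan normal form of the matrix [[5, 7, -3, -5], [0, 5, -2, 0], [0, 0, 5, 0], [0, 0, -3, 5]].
J = [[5, 1, 0, 0], [0, 5, 1, 0], [0, 0, 5, 0], [0, 0, 0, 5]]

The characteristic polynomial is det(xI - A) = (x - 5)^4, so the eigenvalues are 5 (algebraic multiplicity 4).

For λ = 5: rank(A - 5I) = 2, rank((A - 5I)^2) = 1, rank((A - 5I)^3) = 0. The eigenspace has dimension 4 - 2 = 2, so there are 2 Jordan blocks; the rank sequence gives block sizes [3, 1].

Assembling the blocks gives the Jordan form J above.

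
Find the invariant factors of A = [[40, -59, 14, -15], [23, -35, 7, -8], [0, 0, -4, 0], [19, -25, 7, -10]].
x + 4, (x - 3)(x + 4)^2

The Jordan structure of A has elementary divisors (x + 4)^2, (x + 4), (x - 3). Arranging the block sizes at each eigenvalue in decreasing order and taking row products gives the invariant factors.

Invariant factors (smallest first, each dividing the next): x + 4, (x - 3)(x + 4)^2.

Check: the last factor (x - 3)(x + 4)^2 is the minimal polynomial, and the product (x - 3)(x + 4)^3 is the characteristic polynomial.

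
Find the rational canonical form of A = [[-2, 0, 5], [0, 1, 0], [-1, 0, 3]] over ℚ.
R = [[0, 0, -1], [1, 0, 0], [0, 1, 2]]

The invariant factors of A (the non-unit diagonal entries of the Smith normal form of xI - A over ℚ[x]) are (x - 1)(x^2 - x - 1), each dividing the next. The characteristic polynomial is their product, (x - 1)(x^2 - x - 1).

The rational canonical form is the block-diagonal matrix of companion matrices C(f_i):
R = [[0, 0, -1], [1, 0, 0], [0, 1, 2]].

Note the characteristic polynomial does not split into linear factors over ℚ, so A has no Jordan form over ℚ; the rational canonical form exists over any field.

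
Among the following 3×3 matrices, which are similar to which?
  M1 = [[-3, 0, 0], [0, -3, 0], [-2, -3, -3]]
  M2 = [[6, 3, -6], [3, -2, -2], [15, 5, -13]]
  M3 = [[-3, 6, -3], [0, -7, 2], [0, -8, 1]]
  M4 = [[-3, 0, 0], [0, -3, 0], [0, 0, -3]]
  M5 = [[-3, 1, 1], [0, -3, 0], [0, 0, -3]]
Characteristic polynomials: χ_{M1} = (x + 3)^3, χ_{M2} = (x + 3)^3, χ_{M3} = (x + 3)^3, χ_{M4} = (x + 3)^3, χ_{M5} = (x + 3)^3.

{M1, M2, M3, M5}: invariant factors x + 3, (x + 3)^2.

{M4}: invariant factors x + 3, x + 3, x + 3.

Matrices are similar if and only if their invariant-factor lists agree; the partition into similarity classes is {M1, M2, M3, M5}, {M4}.

2 classes: {M1, M2, M3, M5}, {M4}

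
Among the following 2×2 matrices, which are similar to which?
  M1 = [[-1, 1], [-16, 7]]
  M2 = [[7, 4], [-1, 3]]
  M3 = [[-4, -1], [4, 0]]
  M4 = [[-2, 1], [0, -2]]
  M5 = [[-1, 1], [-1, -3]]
Characteristic polynomials: χ_{M1} = (x - 3)^2, χ_{M2} = (x - 5)^2, χ_{M3} = (x + 2)^2, χ_{M4} = (x + 2)^2, χ_{M5} = (x + 2)^2.

{M1}: invariant factors (x - 3)^2.

{M2}: invariant factors (x - 5)^2.

{M3, M4, M5}: invariant factors (x + 2)^2.

Matrices are similar if and only if their invariant-factor lists agree; the partition into similarity classes is {M1}, {M2}, {M3, M4, M5}.

3 classes: {M1}, {M2}, {M3, M4, M5}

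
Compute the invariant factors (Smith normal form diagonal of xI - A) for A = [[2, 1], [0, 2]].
The Jordan structure of A has elementary divisors (x - 2)^2. Arranging the block sizes at each eigenvalue in decreasing order and taking row products gives the invariant factors.

Invariant factors (smallest first, each dividing the next): (x - 2)^2.

Check: the last factor (x - 2)^2 is the minimal polynomial, and the product (x - 2)^2 is the characteristic polynomial.

(x - 2)^2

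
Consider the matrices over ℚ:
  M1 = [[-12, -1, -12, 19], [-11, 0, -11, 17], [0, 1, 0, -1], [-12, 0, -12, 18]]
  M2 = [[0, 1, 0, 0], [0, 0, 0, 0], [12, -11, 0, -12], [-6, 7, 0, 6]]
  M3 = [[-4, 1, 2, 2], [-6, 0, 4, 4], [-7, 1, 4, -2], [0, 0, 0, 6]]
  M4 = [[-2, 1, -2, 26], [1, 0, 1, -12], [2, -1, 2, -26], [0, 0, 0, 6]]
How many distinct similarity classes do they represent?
2 classes: {M1, M3, M4}, {M2}

Characteristic polynomials: χ_{M1} = x^3(x - 6), χ_{M2} = x^3(x - 6), χ_{M3} = x^3(x - 6), χ_{M4} = x^3(x - 6).

{M1, M3, M4}: invariant factors x^3(x - 6).

{M2}: invariant factors x, x^2(x - 6).

Matrices are similar if and only if their invariant-factor lists agree; the partition into similarity classes is {M1, M3, M4}, {M2}.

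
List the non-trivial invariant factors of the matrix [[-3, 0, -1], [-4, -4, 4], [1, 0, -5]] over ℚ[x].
The Jordan structure of A has elementary divisors (x + 4)^2, (x + 4). Arranging the block sizes at each eigenvalue in decreasing order and taking row products gives the invariant factors.

Invariant factors (smallest first, each dividing the next): x + 4, (x + 4)^2.

Check: the last factor (x + 4)^2 is the minimal polynomial, and the product (x + 4)^3 is the characteristic polynomial.

x + 4, (x + 4)^2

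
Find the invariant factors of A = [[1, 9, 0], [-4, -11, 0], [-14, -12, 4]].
(x - 4)(x + 5)^2

The Jordan structure of A has elementary divisors (x + 5)^2, (x - 4). Arranging the block sizes at each eigenvalue in decreasing order and taking row products gives the invariant factors.

Invariant factors (smallest first, each dividing the next): (x - 4)(x + 5)^2.

Check: the last factor (x - 4)(x + 5)^2 is the minimal polynomial, and the product (x - 4)(x + 5)^2 is the characteristic polynomial.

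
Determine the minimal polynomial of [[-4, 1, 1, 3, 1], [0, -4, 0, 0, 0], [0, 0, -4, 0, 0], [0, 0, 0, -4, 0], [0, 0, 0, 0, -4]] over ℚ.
The characteristic polynomial factors as (x + 4)^5. The minimal polynomial is ∏(x - λ)^{k_λ} where k_λ is the size of the largest Jordan block at λ.

For λ = -4: rank(A + 4I) = 1, and the largest Jordan block has size 2 (the smallest k with rank((A + 4I)^k) = rank((A + 4I)^(k+1))).

So m_A(x) = (x + 4)^2.

m_A(x) = (x + 4)^2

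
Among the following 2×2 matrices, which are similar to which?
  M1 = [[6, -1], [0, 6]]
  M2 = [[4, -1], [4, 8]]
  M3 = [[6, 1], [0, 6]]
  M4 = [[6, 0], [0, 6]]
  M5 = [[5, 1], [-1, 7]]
2 classes: {M1, M2, M3, M5}, {M4}

Characteristic polynomials: χ_{M1} = (x - 6)^2, χ_{M2} = (x - 6)^2, χ_{M3} = (x - 6)^2, χ_{M4} = (x - 6)^2, χ_{M5} = (x - 6)^2.

{M1, M2, M3, M5}: invariant factors (x - 6)^2.

{M4}: invariant factors x - 6, x - 6.

Matrices are similar if and only if their invariant-factor lists agree; the partition into similarity classes is {M1, M2, M3, M5}, {M4}.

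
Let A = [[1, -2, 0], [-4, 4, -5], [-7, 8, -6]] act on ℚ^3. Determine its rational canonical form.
The invariant factors of A (the non-unit diagonal entries of the Smith normal form of xI - A over ℚ[x]) are (x + 1)(x^2 + 6), each dividing the next. The characteristic polynomial is their product, (x + 1)(x^2 + 6).

The rational canonical form is the block-diagonal matrix of companion matrices C(f_i):
R = [[0, 0, -6], [1, 0, -6], [0, 1, -1]].

Note the characteristic polynomial does not split into linear factors over ℚ, so A has no Jordan form over ℚ; the rational canonical form exists over any field.

R = [[0, 0, -6], [1, 0, -6], [0, 1, -1]]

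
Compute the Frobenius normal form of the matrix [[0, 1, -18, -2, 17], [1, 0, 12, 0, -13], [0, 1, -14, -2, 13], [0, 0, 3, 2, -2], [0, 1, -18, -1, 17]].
The invariant factors of A (the non-unit diagonal entries of the Smith normal form of xI - A over ℚ[x]) are (x - 4)(x - 1)(x^3 + 2x - 1), each dividing the next. The characteristic polynomial is their product, (x - 4)(x - 1)(x^3 + 2x - 1).

The rational canonical form is the block-diagonal matrix of companion matrices C(f_i):
R = [[0, 0, 0, 0, 4], [1, 0, 0, 0, -13], [0, 1, 0, 0, 11], [0, 0, 1, 0, -6], [0, 0, 0, 1, 5]].

Note the characteristic polynomial does not split into linear factors over ℚ, so A has no Jordan form over ℚ; the rational canonical form exists over any field.

R = [[0, 0, 0, 0, 4], [1, 0, 0, 0, -13], [0, 1, 0, 0, 11], [0, 0, 1, 0, -6], [0, 0, 0, 1, 5]]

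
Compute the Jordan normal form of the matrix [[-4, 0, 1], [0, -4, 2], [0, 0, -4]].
J = [[-4, 1, 0], [0, -4, 0], [0, 0, -4]]

The characteristic polynomial is det(xI - A) = (x + 4)^3, so the eigenvalues are -4 (algebraic multiplicity 3).

For λ = -4: rank(A + 4I) = 1, rank((A + 4I)^2) = 0. The eigenspace has dimension 3 - 1 = 2, so there are 2 Jordan blocks; the rank sequence gives block sizes [2, 1].

Assembling the blocks gives the Jordan form J above.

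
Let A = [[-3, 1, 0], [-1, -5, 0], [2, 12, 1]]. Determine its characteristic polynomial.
χ_A(x) = (x - 1)(x + 4)^2

xI - A = [[x + 3, -1, 0], [1, x + 5, 0], [-2, -12, x - 1]].

Expanding det(xI - A) along the first row:
det(xI - A) = + (x + 3)·det([[x + 5, 0], [-12, x - 1]]) - (-1)·det([[1, 0], [-2, x - 1]]) + (0)·det([[1, x + 5], [-2, -12]]).

Evaluating gives χ_A(x) = x^3 + 7x^2 + 8x - 16 = (x - 1)(x + 4)^2.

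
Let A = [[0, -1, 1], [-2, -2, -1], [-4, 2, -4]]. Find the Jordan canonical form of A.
The characteristic polynomial is det(xI - A) = (x + 2)^3, so the eigenvalues are -2 (algebraic multiplicity 3).

For λ = -2: rank(A + 2I) = 2, rank((A + 2I)^2) = 1, rank((A + 2I)^3) = 0. The eigenspace has dimension 3 - 2 = 1, so there is 1 Jordan block; the rank sequence gives block sizes [3].

Assembling the blocks gives the Jordan form J above.

J = [[-2, 1, 0], [0, -2, 1], [0, 0, -2]]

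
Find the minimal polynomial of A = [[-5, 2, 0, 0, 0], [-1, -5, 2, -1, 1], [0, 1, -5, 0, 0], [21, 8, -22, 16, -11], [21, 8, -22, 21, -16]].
The characteristic polynomial factors as (x - 5)(x + 5)^4. The minimal polynomial is ∏(x - λ)^{k_λ} where k_λ is the size of the largest Jordan block at λ.

For λ = -5: rank(A + 5I) = 3, and the largest Jordan block has size 3 (the smallest k with rank((A + 5I)^k) = rank((A + 5I)^(k+1))).
For λ = 5: rank(A - 5I) = 4, and the largest Jordan block has size 1 (the smallest k with rank((A - 5I)^k) = rank((A - 5I)^(k+1))).

So m_A(x) = (x - 5)(x + 5)^3.

m_A(x) = (x - 5)(x + 5)^3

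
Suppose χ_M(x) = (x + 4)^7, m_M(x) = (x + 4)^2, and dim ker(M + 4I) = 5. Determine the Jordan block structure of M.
λ = -4: algebraic multiplicity 7 (exponent in χ_M), largest block size 2 (exponent in m_M), 5 blocks (geometric multiplicity). These force block sizes [2, 2, 1, 1, 1].

Jordan blocks: (-4, 2), (-4, 2), (-4, 1), (-4, 1), (-4, 1)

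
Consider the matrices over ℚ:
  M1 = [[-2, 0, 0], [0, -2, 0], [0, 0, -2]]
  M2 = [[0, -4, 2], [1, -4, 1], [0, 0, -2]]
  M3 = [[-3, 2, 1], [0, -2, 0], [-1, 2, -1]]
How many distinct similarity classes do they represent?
2 classes: {M1}, {M2, M3}

Characteristic polynomials: χ_{M1} = (x + 2)^3, χ_{M2} = (x + 2)^3, χ_{M3} = (x + 2)^3.

{M1}: invariant factors x + 2, x + 2, x + 2.

{M2, M3}: invariant factors x + 2, (x + 2)^2.

Matrices are similar if and only if their invariant-factor lists agree; the partition into similarity classes is {M1}, {M2, M3}.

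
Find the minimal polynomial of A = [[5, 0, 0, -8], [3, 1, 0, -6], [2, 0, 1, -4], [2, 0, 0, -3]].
The characteristic polynomial factors as (x - 1)^4. The minimal polynomial is ∏(x - λ)^{k_λ} where k_λ is the size of the largest Jordan block at λ.

For λ = 1: rank(A - I) = 1, and the largest Jordan block has size 2 (the smallest k with rank((A - I)^k) = rank((A - I)^(k+1))).

So m_A(x) = (x - 1)^2.

m_A(x) = (x - 1)^2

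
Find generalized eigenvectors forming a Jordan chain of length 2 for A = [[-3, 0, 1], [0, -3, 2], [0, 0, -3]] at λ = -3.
v_1 = [[0, -1, 1]]^T, v_2 = [[1, 2, 0]]^T

We seek v_1 ∈ ker((A + 3I)^2) \ ker(A + 3I), then set v_{i+1} = (A + 3I) v_i.

One such chain is v_1 = [[0, -1, 1]]^T, v_2 = [[1, 2, 0]]^T. Check: (A + 3I) v_2 = [[0, 0, 0]]^T = 0.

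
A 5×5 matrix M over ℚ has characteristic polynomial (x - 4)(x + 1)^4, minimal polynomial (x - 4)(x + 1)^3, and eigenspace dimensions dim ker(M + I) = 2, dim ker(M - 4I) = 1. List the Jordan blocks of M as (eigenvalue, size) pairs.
λ = -1: algebraic multiplicity 4 (exponent in χ_M), largest block size 3 (exponent in m_M), 2 blocks (geometric multiplicity). These force block sizes [3, 1].
λ = 4: algebraic multiplicity 1 (exponent in χ_M), largest block size 1 (exponent in m_M), 1 block (geometric multiplicity). This forces block sizes [1].

Jordan blocks: (-1, 3), (-1, 1), (4, 1)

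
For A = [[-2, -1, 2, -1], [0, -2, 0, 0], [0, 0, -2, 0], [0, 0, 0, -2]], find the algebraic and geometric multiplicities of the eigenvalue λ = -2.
algebraic multiplicity 4, geometric multiplicity 3

The characteristic polynomial is (x + 2)^4, so the factor x + 2 appears with exponent 4: the algebraic multiplicity is 4.

rank(A + 2I) = 1, so the eigenspace has dimension 4 - 1 = 3: the geometric multiplicity is 3.

Since 3 < 4, A is not diagonalizable.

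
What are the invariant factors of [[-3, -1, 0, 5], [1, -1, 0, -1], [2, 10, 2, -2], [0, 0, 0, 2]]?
The Jordan structure of A has elementary divisors (x + 2)^2, (x - 2), (x - 2). Arranging the block sizes at each eigenvalue in decreasing order and taking row products gives the invariant factors.

Invariant factors (smallest first, each dividing the next): x - 2, (x - 2)(x + 2)^2.

Check: the last factor (x - 2)(x + 2)^2 is the minimal polynomial, and the product (x - 2)^2(x + 2)^2 is the characteristic polynomial.

x - 2, (x - 2)(x + 2)^2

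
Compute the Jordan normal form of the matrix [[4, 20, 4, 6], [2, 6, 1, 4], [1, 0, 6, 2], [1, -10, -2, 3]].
The characteristic polynomial is det(xI - A) = (x - 6)^3(x - 1), so the eigenvalues are 1 (algebraic multiplicity 1), 6 (algebraic multiplicity 3).

For λ = 1: algebraic multiplicity 1 gives one 1×1 block.

For λ = 6: rank(A - 6I) = 3, rank((A - 6I)^2) = 2, rank((A - 6I)^3) = 1. The eigenspace has dimension 4 - 3 = 1, so there is 1 Jordan block; the rank sequence gives block sizes [3].

Assembling the blocks gives the Jordan form J above.

J = [[1, 0, 0, 0], [0, 6, 1, 0], [0, 0, 6, 1], [0, 0, 0, 6]]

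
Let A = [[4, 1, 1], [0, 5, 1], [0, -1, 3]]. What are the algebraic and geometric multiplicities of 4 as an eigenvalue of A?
The characteristic polynomial is (x - 4)^3, so the factor x - 4 appears with exponent 3: the algebraic multiplicity is 3.

rank(A - 4I) = 1, so the eigenspace has dimension 3 - 1 = 2: the geometric multiplicity is 2.

Since 2 < 3, A is not diagonalizable.

algebraic multiplicity 3, geometric multiplicity 2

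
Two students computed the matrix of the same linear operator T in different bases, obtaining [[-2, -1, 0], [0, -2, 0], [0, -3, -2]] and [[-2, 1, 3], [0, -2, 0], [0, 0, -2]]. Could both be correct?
Two matrices over a field are similar if and only if they have the same invariant factors.

Both A and B have characteristic polynomial (x + 2)^3 and minimal polynomial (x + 2)^2. Computing further, both have invariant factors x + 2, (x + 2)^2. Hence A and B are similar.

Yes.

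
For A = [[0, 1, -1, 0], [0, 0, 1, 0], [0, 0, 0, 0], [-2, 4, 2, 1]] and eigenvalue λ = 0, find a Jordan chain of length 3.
We seek v_1 ∈ ker(A^3) \ ker(A^2), then set v_{i+1} = A v_i.

One such chain is v_1 = [[2, 1, 1, -4]]^T, v_2 = [[0, 1, 0, -2]]^T, v_3 = [[1, 0, 0, 2]]^T. Check: A v_3 = [[0, 0, 0, 0]]^T = 0.

v_1 = [[2, 1, 1, -4]]^T, v_2 = [[0, 1, 0, -2]]^T, v_3 = [[1, 0, 0, 2]]^T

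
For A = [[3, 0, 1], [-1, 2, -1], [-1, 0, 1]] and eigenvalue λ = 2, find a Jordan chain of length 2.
v_1 = [[-2, 3, 3]]^T, v_2 = [[1, -1, -1]]^T

We seek v_1 ∈ ker((A - 2I)^2) \ ker(A - 2I), then set v_{i+1} = (A - 2I) v_i.

One such chain is v_1 = [[-2, 3, 3]]^T, v_2 = [[1, -1, -1]]^T. Check: (A - 2I) v_2 = [[0, 0, 0]]^T = 0.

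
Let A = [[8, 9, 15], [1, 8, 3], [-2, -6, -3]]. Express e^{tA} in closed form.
e^{tA} = [[(-3*t*e^{2*t} + 4*e^{2*t} - 3)*e^{3*t}, 9*(-t*e^{2*t} + e^{2*t} - 1)*e^{3*t}, (-9*t*e^{2*t} + 12*e^{2*t} - 12)*e^{3*t}], [t*e^{5*t}, (3*t + 1)*e^{5*t}, 3*t*e^{5*t}], [-e^{5*t} + e^{3*t}, 3*(1 - e^{2*t})*e^{3*t}, (4 - 3*e^{2*t})*e^{3*t}]]

A has Jordan form J = [[3, 0, 0], [0, 5, 1], [0, 0, 5]] with A = PJP^{-1}, so e^{tA} = P e^{tJ} P^{-1}.

For a Jordan block J_k(λ), e^{tJ_k(λ)} = e^{λt} · (I + tN + t^2 N^2/2! + ... + t^{k-1} N^{k-1}/(k-1)!) where N is the nilpotent superdiagonal part.

Assembling the blocks and conjugating back gives the entries of e^{tA} as shown above.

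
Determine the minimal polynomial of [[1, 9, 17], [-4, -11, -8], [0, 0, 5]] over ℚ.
The characteristic polynomial factors as (x - 5)(x + 5)^2. The minimal polynomial is ∏(x - λ)^{k_λ} where k_λ is the size of the largest Jordan block at λ.

For λ = -5: rank(A + 5I) = 2, and the largest Jordan block has size 2 (the smallest k with rank((A + 5I)^k) = rank((A + 5I)^(k+1))).
For λ = 5: rank(A - 5I) = 2, and the largest Jordan block has size 1 (the smallest k with rank((A - 5I)^k) = rank((A - 5I)^(k+1))).

So m_A(x) = (x - 5)(x + 5)^2.

m_A(x) = (x - 5)(x + 5)^2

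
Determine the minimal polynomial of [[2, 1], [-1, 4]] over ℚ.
m_A(x) = (x - 3)^2

The characteristic polynomial factors as (x - 3)^2. The minimal polynomial is ∏(x - λ)^{k_λ} where k_λ is the size of the largest Jordan block at λ.

For λ = 3: rank(A - 3I) = 1, and the largest Jordan block has size 2 (the smallest k with rank((A - 3I)^k) = rank((A - 3I)^(k+1))).

So m_A(x) = (x - 3)^2.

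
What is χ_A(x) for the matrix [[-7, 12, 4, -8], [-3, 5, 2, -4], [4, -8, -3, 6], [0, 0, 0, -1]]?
χ_A(x) = (x + 1)^3(x + 3)

xI - A = [[x + 7, -12, -4, 8], [3, x - 5, -2, 4], [-4, 8, x + 3, -6], [0, 0, 0, x + 1]].

Expanding det(xI - A) along the first row:
det(xI - A) = + (x + 7)·det([[x - 5, -2, 4], [8, x + 3, -6], [0, 0, x + 1]]) - (-12)·det([[3, -2, 4], [-4, x + 3, -6], [0, 0, x + 1]]) + (-4)·det([[3, x - 5, 4], [-4, 8, -6], [0, 0, x + 1]]) - (8)·det([[3, x - 5, -2], [-4, 8, x + 3], [0, 0, 0]]).

Evaluating gives χ_A(x) = x^4 + 6x^3 + 12x^2 + 10x + 3 = (x + 1)^3(x + 3).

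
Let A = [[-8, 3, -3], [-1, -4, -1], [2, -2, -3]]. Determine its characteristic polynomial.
χ_A(x) = (x + 5)^3

xI - A = [[x + 8, -3, 3], [1, x + 4, 1], [-2, 2, x + 3]].

Expanding det(xI - A) along the first row:
det(xI - A) = + (x + 8)·det([[x + 4, 1], [2, x + 3]]) - (-3)·det([[1, 1], [-2, x + 3]]) + (3)·det([[1, x + 4], [-2, 2]]).

Evaluating gives χ_A(x) = x^3 + 15x^2 + 75x + 125 = (x + 5)^3.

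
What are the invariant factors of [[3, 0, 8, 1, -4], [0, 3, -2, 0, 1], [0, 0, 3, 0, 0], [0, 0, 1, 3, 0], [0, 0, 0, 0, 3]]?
The Jordan structure of A has elementary divisors (x - 3)^3, (x - 3)^2. Arranging the block sizes at each eigenvalue in decreasing order and taking row products gives the invariant factors.

Invariant factors (smallest first, each dividing the next): (x - 3)^2, (x - 3)^3.

Check: the last factor (x - 3)^3 is the minimal polynomial, and the product (x - 3)^5 is the characteristic polynomial.

(x - 3)^2, (x - 3)^3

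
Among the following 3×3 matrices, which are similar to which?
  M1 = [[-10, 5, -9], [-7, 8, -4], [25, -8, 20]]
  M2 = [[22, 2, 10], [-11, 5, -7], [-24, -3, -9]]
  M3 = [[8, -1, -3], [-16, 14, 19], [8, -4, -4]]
Characteristic polynomials: χ_{M1} = (x - 6)^3, χ_{M2} = (x - 6)^3, χ_{M3} = (x - 6)^3.

{M1, M2, M3}: invariant factors (x - 6)^3.

Matrices are similar if and only if their invariant-factor lists agree; the partition into similarity classes is {M1, M2, M3}.

1 class: {M1, M2, M3}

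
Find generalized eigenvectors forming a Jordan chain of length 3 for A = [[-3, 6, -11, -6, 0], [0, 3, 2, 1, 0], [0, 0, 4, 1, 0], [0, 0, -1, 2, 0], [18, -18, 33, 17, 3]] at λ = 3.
v_1 = [[3, 2, -2, 3, 0]]^T, v_2 = [[-2, -1, 1, -1, 3]]^T, v_3 = [[1, 1, 0, 0, -2]]^T

We seek v_1 ∈ ker((A - 3I)^3) \ ker((A - 3I)^2), then set v_{i+1} = (A - 3I) v_i.

One such chain is v_1 = [[3, 2, -2, 3, 0]]^T, v_2 = [[-2, -1, 1, -1, 3]]^T, v_3 = [[1, 1, 0, 0, -2]]^T. Check: (A - 3I) v_3 = [[0, 0, 0, 0, 0]]^T = 0.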